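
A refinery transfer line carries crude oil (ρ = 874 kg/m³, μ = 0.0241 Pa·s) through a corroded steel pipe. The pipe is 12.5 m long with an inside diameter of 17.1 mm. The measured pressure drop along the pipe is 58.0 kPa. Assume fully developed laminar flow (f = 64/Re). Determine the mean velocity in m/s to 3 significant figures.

V ≈ 1.76 m/s

For laminar flow, f = 64/Re with Re = ρVD/μ, so Darcy-Weisbach reduces to ΔP = 32μLV/D². Solving for V: V = ΔP·D²/(32μL) = 5.8e+04·(0.0171)²/(32·0.0241·12.5) = 1.759 m/s.
Check: Re = ρVD/μ = 874·1.759·0.0171/0.0241 = 1091 < 2300, so the laminar assumption holds.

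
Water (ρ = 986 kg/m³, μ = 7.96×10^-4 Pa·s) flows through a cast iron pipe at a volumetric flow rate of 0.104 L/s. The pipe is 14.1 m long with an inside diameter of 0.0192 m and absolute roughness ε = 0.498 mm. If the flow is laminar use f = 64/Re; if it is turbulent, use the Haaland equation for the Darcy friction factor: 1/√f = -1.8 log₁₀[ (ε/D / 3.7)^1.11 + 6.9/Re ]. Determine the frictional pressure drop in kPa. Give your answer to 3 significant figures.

Q = 0.104 L/s = 0.104/1000 = 0.000104 m³/s.
Cross-sectional area A = πD²/4 = π(0.0192)²/4 = 0.0002895 m²; mean velocity V = Q/A = 0.000104/0.0002895 = 0.3592 m/s.
Reynolds number Re = ρVD/μ = 986 · 0.3592 · 0.0192 / 0.000796 = 8543.
Re > 4000 → turbulent. Relative roughness ε/D = 0.000498/0.0192 = 0.0259. Haaland: 1/√f = -1.8 log₁₀[(0.0259/3.7)^1.11 + 6.9/8543] = -1.8 log₁₀[0.00406 + 0.000808] = 4.162, so f = 0.05772.
Darcy-Weisbach: ΔP = f(L/D)(ρV²/2) = 0.05772·(14.1/0.0192)·(986·0.3592²/2) = 0.05772·734.4·63.61 = 2696 Pa.
ΔP = 2696 Pa = 2.70 kPa.

ΔP ≈ 2.70 kPa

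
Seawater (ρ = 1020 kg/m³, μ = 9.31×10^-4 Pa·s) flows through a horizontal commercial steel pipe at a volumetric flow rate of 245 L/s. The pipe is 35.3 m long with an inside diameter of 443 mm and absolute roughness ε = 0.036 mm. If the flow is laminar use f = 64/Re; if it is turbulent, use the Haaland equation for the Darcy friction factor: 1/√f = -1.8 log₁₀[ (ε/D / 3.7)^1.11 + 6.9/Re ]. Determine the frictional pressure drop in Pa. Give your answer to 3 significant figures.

Q = 245 L/s = 245/1000 = 0.245 m³/s.
Cross-sectional area A = πD²/4 = π(0.443)²/4 = 0.1541 m²; mean velocity V = Q/A = 0.245/0.1541 = 1.59 m/s.
Reynolds number Re = ρVD/μ = 1020 · 1.59 · 0.443 / 0.000931 = 7.715e+05.
Re > 4000 → turbulent. Relative roughness ε/D = 3.6e-05/0.443 = 8.13e-05. Haaland: 1/√f = -1.8 log₁₀[(8.13e-05/3.7)^1.11 + 6.9/7.715e+05] = -1.8 log₁₀[6.75e-06 + 8.94e-06] = 8.648, so f = 0.01337.
Darcy-Weisbach: ΔP = f(L/D)(ρV²/2) = 0.01337·(35.3/0.443)·(1020·1.59²/2) = 0.01337·79.68·1289 = 1373 Pa.

ΔP ≈ 1370 Pa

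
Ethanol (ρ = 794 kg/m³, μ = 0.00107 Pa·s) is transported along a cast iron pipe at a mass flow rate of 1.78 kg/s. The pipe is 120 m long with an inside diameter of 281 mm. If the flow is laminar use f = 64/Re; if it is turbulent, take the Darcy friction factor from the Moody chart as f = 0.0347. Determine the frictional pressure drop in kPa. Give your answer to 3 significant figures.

ΔP ≈ 0.00769 kPa

A = πD²/4 = π(0.281)²/4 = 0.06202 m²; mean velocity V = ṁ/(ρA) = 1.78/(794 · 0.06202) = 0.03615 m/s.
Reynolds number Re = ρVD/μ = 794 · 0.03615 · 0.281 / 0.00107 = 7538.
Re > 4000 → turbulent; use the Moody-chart value f = 0.0347.
Darcy-Weisbach: ΔP = f(L/D)(ρV²/2) = 0.0347·(120/0.281)·(794·0.03615²/2) = 0.0347·427·0.5188 = 7.688 Pa.
ΔP = 7.688 Pa = 0.00769 kPa.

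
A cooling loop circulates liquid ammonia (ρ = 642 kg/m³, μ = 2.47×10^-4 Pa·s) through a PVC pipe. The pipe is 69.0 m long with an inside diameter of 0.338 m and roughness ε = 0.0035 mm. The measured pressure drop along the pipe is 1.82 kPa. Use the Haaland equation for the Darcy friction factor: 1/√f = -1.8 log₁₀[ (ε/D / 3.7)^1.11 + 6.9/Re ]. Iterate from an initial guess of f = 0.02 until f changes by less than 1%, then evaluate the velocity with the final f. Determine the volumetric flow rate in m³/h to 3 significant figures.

Q ≈ 508 m³/h

Rearranging Darcy-Weisbach: V = √(2·ΔP·D/(f·L·ρ)). With ε/D = 3.5e-06/0.338 = 1.04e-05, iterate starting from f = 0.02:
  f = 0.02 → V = √(2·1820·0.338/(0.02·69·642)) = 1.178 m/s; Re = ρVD/μ = 1.035e+06; f → 0.01171
  f = 0.01171 → V = 1.54 m/s; Re = 1.353e+06; f → 0.01125
  f = 0.01125 → V = 1.571 m/s; Re = 1.38e+06; f → 0.01122
Converged (Δf/f < 1%). With the final f = 0.01122: V = √(2·1820·0.338/(0.01122·69·642)) = 1.573 m/s.
Q = V·A = 1.573·(π/4·0.338²) = 0.1412 m³/s = 508 m³/h.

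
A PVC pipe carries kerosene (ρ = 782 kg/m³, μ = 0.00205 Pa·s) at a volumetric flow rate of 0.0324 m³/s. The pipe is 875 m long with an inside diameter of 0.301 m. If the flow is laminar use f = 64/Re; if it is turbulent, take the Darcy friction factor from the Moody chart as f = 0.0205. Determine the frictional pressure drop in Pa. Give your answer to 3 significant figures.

Cross-sectional area A = πD²/4 = π(0.301)²/4 = 0.07116 m²; mean velocity V = Q/A = 0.0324/0.07116 = 0.4553 m/s.
Reynolds number Re = ρVD/μ = 782 · 0.4553 · 0.301 / 0.00205 = 5.228e+04.
Re > 4000 → turbulent; use the Moody-chart value f = 0.0205.
Darcy-Weisbach: ΔP = f(L/D)(ρV²/2) = 0.0205·(875/0.301)·(782·0.4553²/2) = 0.0205·2907·81.06 = 4831 Pa.

ΔP ≈ 4830 Pa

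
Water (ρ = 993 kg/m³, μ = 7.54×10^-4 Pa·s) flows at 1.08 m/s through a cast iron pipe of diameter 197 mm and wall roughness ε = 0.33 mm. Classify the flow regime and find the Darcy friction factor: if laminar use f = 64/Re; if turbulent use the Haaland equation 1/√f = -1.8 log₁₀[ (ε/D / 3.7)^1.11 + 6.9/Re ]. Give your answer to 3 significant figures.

f ≈ 0.0230

Re = ρVD/μ = 993·1.08·0.197/0.000754 = 2.802e+05.
Re > 4000 → turbulent. ε/D = 0.00033/0.197 = 0.00168; Haaland: 1/√f = -1.8 log₁₀[0.000194 + 2.46e-05] = 6.588, so f = 0.02304.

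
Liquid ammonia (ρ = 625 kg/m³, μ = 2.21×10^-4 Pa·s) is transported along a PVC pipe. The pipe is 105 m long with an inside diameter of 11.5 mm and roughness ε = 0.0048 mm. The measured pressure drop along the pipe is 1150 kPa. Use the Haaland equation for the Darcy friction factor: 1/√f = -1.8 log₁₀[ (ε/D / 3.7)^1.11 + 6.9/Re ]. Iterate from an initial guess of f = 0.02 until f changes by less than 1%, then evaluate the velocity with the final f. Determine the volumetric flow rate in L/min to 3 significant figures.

Q ≈ 28.9 L/min

Rearranging Darcy-Weisbach: V = √(2·ΔP·D/(f·L·ρ)). With ε/D = 4.8e-06/0.0115 = 0.000417, iterate starting from f = 0.02:
  f = 0.02 → V = √(2·1.15e+06·0.0115/(0.02·105·625)) = 4.489 m/s; Re = ρVD/μ = 1.46e+05; f → 0.0188
  f = 0.0188 → V = 4.63 m/s; Re = 1.506e+05; f → 0.01873
Converged (Δf/f < 1%). With the final f = 0.01873: V = √(2·1.15e+06·0.0115/(0.01873·105·625)) = 4.638 m/s.
Q = V·A = 4.638·(π/4·0.0115²) = 0.0004818 m³/s = 28.9 L/min.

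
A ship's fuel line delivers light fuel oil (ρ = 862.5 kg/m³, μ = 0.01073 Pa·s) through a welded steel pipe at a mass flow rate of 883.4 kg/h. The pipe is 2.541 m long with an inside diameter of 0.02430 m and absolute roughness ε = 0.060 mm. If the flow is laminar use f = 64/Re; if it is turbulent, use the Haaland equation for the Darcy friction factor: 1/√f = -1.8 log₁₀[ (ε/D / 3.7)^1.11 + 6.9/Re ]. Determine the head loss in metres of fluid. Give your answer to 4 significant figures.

h_f ≈ 0.1071 m

ṁ = 883.4 kg/h = 883.4/3600 = 0.2454 kg/s.
A = πD²/4 = π(0.0243)²/4 = 0.0004638 m²; mean velocity V = ṁ/(ρA) = 0.2454/(862.5 · 0.0004638) = 0.6135 m/s.
Reynolds number Re = ρVD/μ = 862.5 · 0.6135 · 0.0243 / 0.0107 = 1198.
Re < 2300 → laminar flow, so f = 64/Re = 64/1198 = 0.05341 (the turbulent correlation is not needed).
Darcy-Weisbach: ΔP = f(L/D)(ρV²/2) = 0.05341·(2.541/0.0243)·(862.5·0.6135²/2) = 0.05341·104.6·162.3 = 906.4 Pa.
Head loss h_f = ΔP/(ρg) = 906.4/(862.5·9.81) = 0.1071 m.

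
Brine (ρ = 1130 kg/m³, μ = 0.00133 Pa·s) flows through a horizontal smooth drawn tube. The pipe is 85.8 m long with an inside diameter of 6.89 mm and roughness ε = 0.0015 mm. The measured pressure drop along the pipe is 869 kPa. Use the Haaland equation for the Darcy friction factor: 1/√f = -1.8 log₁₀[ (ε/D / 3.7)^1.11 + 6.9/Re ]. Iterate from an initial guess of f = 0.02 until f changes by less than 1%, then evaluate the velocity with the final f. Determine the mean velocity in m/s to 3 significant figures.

Rearranging Darcy-Weisbach: V = √(2·ΔP·D/(f·L·ρ)). With ε/D = 1.5e-06/0.00689 = 0.000218, iterate starting from f = 0.02:
  f = 0.02 → V = √(2·8.69e+05·0.00689/(0.02·85.8·1130)) = 2.485 m/s; Re = ρVD/μ = 1.455e+04; f → 0.02824
  f = 0.02824 → V = 2.091 m/s; Re = 1.224e+04; f → 0.02951
  f = 0.02951 → V = 2.046 m/s; Re = 1.198e+04; f → 0.02968
Converged (Δf/f < 1%). With the final f = 0.02968: V = √(2·8.69e+05·0.00689/(0.02968·85.8·1130)) = 2.04 m/s.

V ≈ 2.04 m/s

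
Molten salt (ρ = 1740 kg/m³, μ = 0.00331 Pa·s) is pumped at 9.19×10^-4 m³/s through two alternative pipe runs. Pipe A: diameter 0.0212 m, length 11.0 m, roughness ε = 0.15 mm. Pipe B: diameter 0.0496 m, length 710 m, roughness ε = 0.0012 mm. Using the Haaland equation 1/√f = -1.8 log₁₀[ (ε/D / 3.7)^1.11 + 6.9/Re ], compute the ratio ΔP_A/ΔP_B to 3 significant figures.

ΔP_A/ΔP_B ≈ 1.35

Pipe A: V = Q/A = 0.000919/0.000353 = 2.603 m/s; Re = 2.901e+04; ε/D = 0.00708; Haaland → f = 0.03616; ΔP_A = f(L/D)(ρV²/2) = 1.107e+05 Pa.
Pipe B: V = Q/A = 0.000919/0.001932 = 0.4756 m/s; Re = 1.24e+04; ε/D = 2.42e-05; Haaland → f = 0.02916; ΔP_B = f(L/D)(ρV²/2) = 8.216e+04 Pa.
ΔP_A/ΔP_B = 1.107e+05/8.216e+04 = 1.35.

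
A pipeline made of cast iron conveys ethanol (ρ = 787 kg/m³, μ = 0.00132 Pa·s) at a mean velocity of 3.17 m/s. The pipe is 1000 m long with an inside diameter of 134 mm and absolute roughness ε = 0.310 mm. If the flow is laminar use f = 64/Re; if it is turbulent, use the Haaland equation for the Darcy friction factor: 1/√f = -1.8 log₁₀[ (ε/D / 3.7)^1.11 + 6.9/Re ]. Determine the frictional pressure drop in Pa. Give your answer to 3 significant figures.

Reynolds number Re = ρVD/μ = 787 · 3.17 · 0.134 / 0.00132 = 2.533e+05.
Re > 4000 → turbulent. Relative roughness ε/D = 0.00031/0.134 = 0.00231. Haaland: 1/√f = -1.8 log₁₀[(0.00231/3.7)^1.11 + 6.9/2.533e+05] = -1.8 log₁₀[0.000278 + 2.72e-05] = 6.328, so f = 0.02497.
Darcy-Weisbach: ΔP = f(L/D)(ρV²/2) = 0.02497·(1000/0.134)·(787·3.17²/2) = 0.02497·7463·3954 = 7.369e+05 Pa.

ΔP ≈ 737000 Pa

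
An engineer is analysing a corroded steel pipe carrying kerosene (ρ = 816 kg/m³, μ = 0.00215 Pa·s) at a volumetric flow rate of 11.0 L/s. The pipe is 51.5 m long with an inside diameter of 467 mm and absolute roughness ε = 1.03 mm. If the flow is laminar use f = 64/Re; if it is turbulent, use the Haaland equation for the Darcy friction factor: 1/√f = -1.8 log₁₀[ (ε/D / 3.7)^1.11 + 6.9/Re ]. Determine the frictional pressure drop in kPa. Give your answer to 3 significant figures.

ΔP ≈ 0.00611 kPa

Q = 11.0 L/s = 11.0/1000 = 0.011 m³/s.
Cross-sectional area A = πD²/4 = π(0.467)²/4 = 0.1713 m²; mean velocity V = Q/A = 0.011/0.1713 = 0.06422 m/s.
Reynolds number Re = ρVD/μ = 816 · 0.06422 · 0.467 / 0.00215 = 1.138e+04.
Re > 4000 → turbulent. Relative roughness ε/D = 0.00103/0.467 = 0.00221. Haaland: 1/√f = -1.8 log₁₀[(0.00221/3.7)^1.11 + 6.9/1.138e+04] = -1.8 log₁₀[0.000263 + 0.000606] = 5.509, so f = 0.03295.
Darcy-Weisbach: ΔP = f(L/D)(ρV²/2) = 0.03295·(51.5/0.467)·(816·0.06422²/2) = 0.03295·110.3·1.683 = 6.114 Pa.
ΔP = 6.114 Pa = 0.00611 kPa.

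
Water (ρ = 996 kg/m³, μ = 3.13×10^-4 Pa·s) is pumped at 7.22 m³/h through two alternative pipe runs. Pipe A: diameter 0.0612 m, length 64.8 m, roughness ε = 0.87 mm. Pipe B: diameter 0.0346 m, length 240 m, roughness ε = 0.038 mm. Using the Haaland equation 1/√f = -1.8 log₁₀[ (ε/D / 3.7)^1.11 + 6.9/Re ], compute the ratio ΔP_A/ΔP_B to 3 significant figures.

ΔP_A/ΔP_B ≈ 0.0319

Pipe A: V = Q/A = 0.002006/0.002942 = 0.6818 m/s; Re = 1.328e+05; ε/D = 0.0142; Haaland → f = 0.04328; ΔP_A = f(L/D)(ρV²/2) = 1.061e+04 Pa.
Pipe B: V = Q/A = 0.002006/0.0009402 = 2.133 m/s; Re = 2.348e+05; ε/D = 0.0011; Haaland → f = 0.02113; ΔP_B = f(L/D)(ρV²/2) = 3.322e+05 Pa.
ΔP_A/ΔP_B = 1.061e+04/3.322e+05 = 0.0319.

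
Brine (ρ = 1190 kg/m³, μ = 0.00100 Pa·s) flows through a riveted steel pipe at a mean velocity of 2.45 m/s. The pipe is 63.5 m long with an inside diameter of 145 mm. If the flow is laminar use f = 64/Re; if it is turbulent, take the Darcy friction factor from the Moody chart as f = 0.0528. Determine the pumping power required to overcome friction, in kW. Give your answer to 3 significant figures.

P ≈ 3.34 kW

Reynolds number Re = ρVD/μ = 1190 · 2.45 · 0.145 / 0.001 = 4.227e+05.
Re > 4000 → turbulent; use the Moody-chart value f = 0.0528.
Darcy-Weisbach: ΔP = f(L/D)(ρV²/2) = 0.0528·(63.5/0.145)·(1190·2.45²/2) = 0.0528·437.9·3571 = 8.258e+04 Pa.
Q = V·A = 2.45·0.01651 = 0.04046 m³/s.
Pumping power P = QΔP = 0.04046·8.258e+04 = 3341 W = 3.34 kW.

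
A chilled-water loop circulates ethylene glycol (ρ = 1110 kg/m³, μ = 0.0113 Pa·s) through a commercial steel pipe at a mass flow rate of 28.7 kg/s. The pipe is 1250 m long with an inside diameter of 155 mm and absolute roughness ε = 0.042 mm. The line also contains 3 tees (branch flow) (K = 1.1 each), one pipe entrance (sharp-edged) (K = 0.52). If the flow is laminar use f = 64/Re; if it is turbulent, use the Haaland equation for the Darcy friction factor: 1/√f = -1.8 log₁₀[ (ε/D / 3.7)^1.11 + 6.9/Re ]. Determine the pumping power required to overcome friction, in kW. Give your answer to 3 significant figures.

A = πD²/4 = π(0.155)²/4 = 0.01887 m²; mean velocity V = ṁ/(ρA) = 28.7/(1110 · 0.01887) = 1.37 m/s.
Reynolds number Re = ρVD/μ = 1110 · 1.37 · 0.155 / 0.0113 = 2.086e+04.
Re > 4000 → turbulent. Relative roughness ε/D = 4.2e-05/0.155 = 0.000271. Haaland: 1/√f = -1.8 log₁₀[(0.000271/3.7)^1.11 + 6.9/2.086e+04] = -1.8 log₁₀[2.57e-05 + 0.000331] = 6.206, so f = 0.02596.
Total minor-loss coefficient ΣK = 3·1.1 + 1·0.52 = 3.82.
ΔP = [f·L/D + ΣK]·(ρV²/2) = [0.02596·1250/0.155 + 3.82]·(1110·1.37²/2) = [209.4 + 3.82]·1042 = 2.221e+05 Pa.
Q = ṁ/ρ = 28.7/1110 = 0.02586 m³/s.
Pumping power P = QΔP = 0.02586·2.221e+05 = 5744 W = 5.74 kW.

P ≈ 5.74 kW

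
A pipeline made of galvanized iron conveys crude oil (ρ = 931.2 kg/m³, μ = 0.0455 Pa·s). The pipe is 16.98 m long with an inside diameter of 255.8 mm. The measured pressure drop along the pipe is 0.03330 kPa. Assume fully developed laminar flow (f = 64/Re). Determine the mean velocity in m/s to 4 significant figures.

V ≈ 0.08813 m/s

For laminar flow, f = 64/Re with Re = ρVD/μ, so Darcy-Weisbach reduces to ΔP = 32μLV/D². Solving for V: V = ΔP·D²/(32μL) = 33.3·(0.2558)²/(32·0.0455·16.98) = 0.08813 m/s.
Check: Re = ρVD/μ = 931.2·0.08813·0.2558/0.0455 = 461.4 < 2300, so the laminar assumption holds.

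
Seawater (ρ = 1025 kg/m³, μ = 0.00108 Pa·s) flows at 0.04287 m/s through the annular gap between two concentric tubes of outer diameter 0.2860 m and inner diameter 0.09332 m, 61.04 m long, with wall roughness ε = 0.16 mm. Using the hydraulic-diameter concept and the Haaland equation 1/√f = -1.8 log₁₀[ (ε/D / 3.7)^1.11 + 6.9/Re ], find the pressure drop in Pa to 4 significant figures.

ΔP ≈ 10.14 Pa

Hydraulic diameter D_h = 4A/P = D_o - D_i = 0.286 - 0.09332 = 0.1927 m.
Re = ρVD_h/μ = 1025·0.04287·0.1927/0.00108 = 7840.
ε/D_h = 0.00016/0.1927 = 0.00083; Haaland gives 1/√f = -1.8 log₁₀[8.91e-05+0.00088] = 5.424, so f = 0.03399.
ΔP = f(L/D_h)(ρV²/2) = 0.03399·61.04/0.1927·0.9419 = 10.14 Pa.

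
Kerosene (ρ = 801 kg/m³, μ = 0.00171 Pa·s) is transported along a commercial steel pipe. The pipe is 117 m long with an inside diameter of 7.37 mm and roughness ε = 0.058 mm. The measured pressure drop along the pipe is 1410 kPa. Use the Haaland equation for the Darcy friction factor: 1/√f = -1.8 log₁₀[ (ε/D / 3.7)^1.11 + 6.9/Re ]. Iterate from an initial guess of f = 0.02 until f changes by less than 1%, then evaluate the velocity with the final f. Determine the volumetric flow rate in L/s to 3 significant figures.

Rearranging Darcy-Weisbach: V = √(2·ΔP·D/(f·L·ρ)). With ε/D = 5.8e-05/0.00737 = 0.00787, iterate starting from f = 0.02:
  f = 0.02 → V = √(2·1.41e+06·0.00737/(0.02·117·801)) = 3.33 m/s; Re = ρVD/μ = 1.15e+04; f → 0.0401
  f = 0.0401 → V = 2.352 m/s; Re = 8119; f → 0.04189
  f = 0.04189 → V = 2.301 m/s; Re = 7943; f → 0.04202
Converged (Δf/f < 1%). With the final f = 0.04202: V = √(2·1.41e+06·0.00737/(0.04202·117·801)) = 2.297 m/s.
Q = V·A = 2.297·(π/4·0.00737²) = 9.8e-05 m³/s = 0.0980 L/s.

Q ≈ 0.0980 L/s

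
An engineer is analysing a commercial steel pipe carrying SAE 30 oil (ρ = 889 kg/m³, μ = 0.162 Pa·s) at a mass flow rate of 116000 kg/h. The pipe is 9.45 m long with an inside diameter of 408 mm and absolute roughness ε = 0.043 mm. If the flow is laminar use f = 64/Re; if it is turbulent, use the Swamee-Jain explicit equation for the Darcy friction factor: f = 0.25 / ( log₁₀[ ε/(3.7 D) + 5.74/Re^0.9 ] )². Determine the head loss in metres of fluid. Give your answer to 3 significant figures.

ṁ = 116000 kg/h = 116000/3600 = 32.22 kg/s.
A = πD²/4 = π(0.408)²/4 = 0.1307 m²; mean velocity V = ṁ/(ρA) = 32.22/(889 · 0.1307) = 0.2772 m/s.
Reynolds number Re = ρVD/μ = 889 · 0.2772 · 0.408 / 0.162 = 620.7.
Re < 2300 → laminar flow, so f = 64/Re = 64/620.7 = 0.1031 (the turbulent correlation is not needed).
Darcy-Weisbach: ΔP = f(L/D)(ρV²/2) = 0.1031·(9.45/0.408)·(889·0.2772²/2) = 0.1031·23.16·34.16 = 81.59 Pa.
Head loss h_f = ΔP/(ρg) = 81.59/(889·9.81) = 0.00936 m.

h_f ≈ 0.00936 m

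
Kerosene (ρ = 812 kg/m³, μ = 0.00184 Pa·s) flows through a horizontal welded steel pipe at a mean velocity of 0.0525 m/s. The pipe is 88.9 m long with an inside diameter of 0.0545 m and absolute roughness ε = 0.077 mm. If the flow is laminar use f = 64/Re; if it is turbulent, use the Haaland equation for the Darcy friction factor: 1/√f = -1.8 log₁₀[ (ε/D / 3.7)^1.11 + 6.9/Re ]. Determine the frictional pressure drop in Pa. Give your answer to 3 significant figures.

Reynolds number Re = ρVD/μ = 812 · 0.0525 · 0.0545 / 0.00184 = 1263.
Re < 2300 → laminar flow, so f = 64/Re = 64/1263 = 0.05069 (the turbulent correlation is not needed).
Darcy-Weisbach: ΔP = f(L/D)(ρV²/2) = 0.05069·(88.9/0.0545)·(812·0.0525²/2) = 0.05069·1631·1.119 = 92.52 Pa.

ΔP ≈ 92.5 Pa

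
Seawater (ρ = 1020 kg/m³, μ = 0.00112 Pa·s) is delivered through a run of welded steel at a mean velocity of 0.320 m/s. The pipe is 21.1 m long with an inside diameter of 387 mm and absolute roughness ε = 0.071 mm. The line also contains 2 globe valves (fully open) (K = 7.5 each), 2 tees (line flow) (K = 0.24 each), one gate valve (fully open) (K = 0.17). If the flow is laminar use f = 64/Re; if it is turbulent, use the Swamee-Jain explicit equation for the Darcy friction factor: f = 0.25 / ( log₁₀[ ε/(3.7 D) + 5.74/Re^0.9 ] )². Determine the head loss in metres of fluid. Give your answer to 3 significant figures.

h_f ≈ 0.0870 m

Reynolds number Re = ρVD/μ = 1020 · 0.32 · 0.387 / 0.00112 = 1.128e+05.
Re > 4000 → turbulent. Relative roughness ε/D = 7.1e-05/0.387 = 0.000183. Swamee-Jain: f = 0.25/(log₁₀[0.000183/3.7 + 5.74/1.128e+05^0.9])² = 0.25/(log₁₀[4.96e-05 + 0.000163])² = 0.25/(-3.673)² = 0.01853.
Total minor-loss coefficient ΣK = 2·7.5 + 2·0.24 + 1·0.17 = 15.7.
ΔP = [f·L/D + ΣK]·(ρV²/2) = [0.01853·21.1/0.387 + 15.7]·(1020·0.32²/2) = [1.011 + 15.7]·52.22 = 870.1 Pa.
Head loss h_f = ΔP/(ρg) = 870.1/(1020·9.81) = 0.0870 m.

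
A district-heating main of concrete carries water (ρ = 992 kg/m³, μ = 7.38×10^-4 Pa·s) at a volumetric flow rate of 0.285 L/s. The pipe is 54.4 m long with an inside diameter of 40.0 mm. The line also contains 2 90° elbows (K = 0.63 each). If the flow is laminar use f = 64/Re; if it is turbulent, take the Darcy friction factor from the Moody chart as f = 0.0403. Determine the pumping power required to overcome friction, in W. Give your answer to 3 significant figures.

Q = 0.285 L/s = 0.285/1000 = 0.000285 m³/s.
Cross-sectional area A = πD²/4 = π(0.04)²/4 = 0.001257 m²; mean velocity V = Q/A = 0.000285/0.001257 = 0.2268 m/s.
Reynolds number Re = ρVD/μ = 992 · 0.2268 · 0.04 / 0.000738 = 1.219e+04.
Re > 4000 → turbulent; use the Moody-chart value f = 0.0403.
Total minor-loss coefficient ΣK = 2·0.63 = 1.26.
ΔP = [f·L/D + ΣK]·(ρV²/2) = [0.0403·54.4/0.04 + 1.26]·(992·0.2268²/2) = [54.81 + 1.26]·25.51 = 1430 Pa.
Pumping power P = QΔP = 0.000285·1430 = 0.4077 W = 0.408 W.

P ≈ 0.408 W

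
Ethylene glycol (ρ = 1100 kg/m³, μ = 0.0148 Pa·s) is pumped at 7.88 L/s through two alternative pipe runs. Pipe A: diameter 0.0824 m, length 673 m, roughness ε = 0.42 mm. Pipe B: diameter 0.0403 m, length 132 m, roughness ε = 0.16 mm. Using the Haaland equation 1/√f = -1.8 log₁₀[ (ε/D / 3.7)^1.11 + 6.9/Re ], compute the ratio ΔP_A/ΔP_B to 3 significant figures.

ΔP_A/ΔP_B ≈ 0.165

Pipe A: V = Q/A = 0.00788/0.005333 = 1.478 m/s; Re = 9050; ε/D = 0.0051; Haaland → f = 0.03814; ΔP_A = f(L/D)(ρV²/2) = 3.741e+05 Pa.
Pipe B: V = Q/A = 0.00788/0.001276 = 6.178 m/s; Re = 1.85e+04; ε/D = 0.00397; Haaland → f = 0.03304; ΔP_B = f(L/D)(ρV²/2) = 2.272e+06 Pa.
ΔP_A/ΔP_B = 3.741e+05/2.272e+06 = 0.165.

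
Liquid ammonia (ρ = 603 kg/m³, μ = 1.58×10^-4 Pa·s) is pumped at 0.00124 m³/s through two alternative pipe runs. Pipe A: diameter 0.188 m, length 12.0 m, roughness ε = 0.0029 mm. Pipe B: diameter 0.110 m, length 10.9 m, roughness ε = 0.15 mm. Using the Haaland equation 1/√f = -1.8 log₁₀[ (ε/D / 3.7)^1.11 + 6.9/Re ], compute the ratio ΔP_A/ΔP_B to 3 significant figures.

ΔP_A/ΔP_B ≈ 0.0709

Pipe A: V = Q/A = 0.00124/0.02776 = 0.04467 m/s; Re = 3.205e+04; ε/D = 1.54e-05; Haaland → f = 0.02298; ΔP_A = f(L/D)(ρV²/2) = 0.8824 Pa.
Pipe B: V = Q/A = 0.00124/0.009503 = 0.1305 m/s; Re = 5.478e+04; ε/D = 0.00136; Haaland → f = 0.02446; ΔP_B = f(L/D)(ρV²/2) = 12.44 Pa.
ΔP_A/ΔP_B = 0.8824/12.44 = 0.0709.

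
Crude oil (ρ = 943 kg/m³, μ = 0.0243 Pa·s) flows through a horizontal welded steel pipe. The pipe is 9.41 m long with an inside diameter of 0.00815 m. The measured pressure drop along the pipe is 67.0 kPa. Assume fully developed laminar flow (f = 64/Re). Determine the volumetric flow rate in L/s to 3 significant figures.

Q ≈ 0.0317 L/s

For laminar flow, f = 64/Re with Re = ρVD/μ, so Darcy-Weisbach reduces to ΔP = 32μLV/D². Solving for V: V = ΔP·D²/(32μL) = 6.7e+04·(0.00815)²/(32·0.0243·9.41) = 0.6082 m/s.
Check: Re = ρVD/μ = 943·0.6082·0.00815/0.0243 = 192.4 < 2300, so the laminar assumption holds.
Q = V·A = 0.6082·(π/4·0.00815²) = 3.173e-05 m³/s = 0.0317 L/s.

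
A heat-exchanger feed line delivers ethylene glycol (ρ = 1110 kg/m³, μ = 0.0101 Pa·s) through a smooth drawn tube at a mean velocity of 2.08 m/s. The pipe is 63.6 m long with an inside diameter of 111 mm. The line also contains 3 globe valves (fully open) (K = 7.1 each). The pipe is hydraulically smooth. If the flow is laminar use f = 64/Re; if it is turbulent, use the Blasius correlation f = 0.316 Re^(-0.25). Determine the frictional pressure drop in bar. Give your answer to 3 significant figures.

Reynolds number Re = ρVD/μ = 1110 · 2.08 · 0.111 / 0.0101 = 2.537e+04.
Re > 4000 → turbulent. Smooth-pipe (Blasius): f = 0.316 Re^(-0.25) = 0.316/(2.537e+04)^0.25 = 0.02504.
Total minor-loss coefficient ΣK = 3·7.1 = 21.3.
ΔP = [f·L/D + ΣK]·(ρV²/2) = [0.02504·63.6/0.111 + 21.3]·(1110·2.08²/2) = [14.35 + 21.3]·2401 = 8.559e+04 Pa.
ΔP = 8.559e+04 Pa = 0.856 bar.

ΔP ≈ 0.856 bar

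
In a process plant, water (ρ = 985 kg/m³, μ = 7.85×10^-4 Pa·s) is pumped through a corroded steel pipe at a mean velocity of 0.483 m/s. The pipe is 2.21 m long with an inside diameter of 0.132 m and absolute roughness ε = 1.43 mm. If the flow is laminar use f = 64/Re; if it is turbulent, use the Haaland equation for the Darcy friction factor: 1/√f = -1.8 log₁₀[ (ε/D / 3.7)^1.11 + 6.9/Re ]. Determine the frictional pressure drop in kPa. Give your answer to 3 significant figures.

ΔP ≈ 0.0764 kPa

Reynolds number Re = ρVD/μ = 985 · 0.483 · 0.132 / 0.000785 = 8e+04.
Re > 4000 → turbulent. Relative roughness ε/D = 0.00143/0.132 = 0.0108. Haaland: 1/√f = -1.8 log₁₀[(0.0108/3.7)^1.11 + 6.9/8e+04] = -1.8 log₁₀[0.00154 + 8.63e-05] = 5.019, so f = 0.03969.
Darcy-Weisbach: ΔP = f(L/D)(ρV²/2) = 0.03969·(2.21/0.132)·(985·0.483²/2) = 0.03969·16.74·114.9 = 76.36 Pa.
ΔP = 76.36 Pa = 0.0764 kPa.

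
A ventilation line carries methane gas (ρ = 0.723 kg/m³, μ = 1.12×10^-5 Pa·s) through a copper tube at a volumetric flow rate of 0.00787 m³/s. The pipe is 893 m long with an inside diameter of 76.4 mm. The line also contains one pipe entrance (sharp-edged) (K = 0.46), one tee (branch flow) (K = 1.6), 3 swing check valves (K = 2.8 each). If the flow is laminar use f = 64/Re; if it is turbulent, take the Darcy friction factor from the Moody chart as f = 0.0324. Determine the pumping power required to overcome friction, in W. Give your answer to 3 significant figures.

P ≈ 3.26 W

Cross-sectional area A = πD²/4 = π(0.0764)²/4 = 0.004584 m²; mean velocity V = Q/A = 0.00787/0.004584 = 1.717 m/s.
Reynolds number Re = ρVD/μ = 0.723 · 1.717 · 0.0764 / 1.12e-05 = 8467.
Re > 4000 → turbulent; use the Moody-chart value f = 0.0324.
Total minor-loss coefficient ΣK = 1·0.46 + 1·1.6 + 3·2.8 = 10.5.
ΔP = [f·L/D + ΣK]·(ρV²/2) = [0.0324·893/0.0764 + 10.5]·(0.723·1.717²/2) = [378.7 + 10.5]·1.065 = 414.6 Pa.
Pumping power P = QΔP = 0.00787·414.6 = 3.263 W = 3.26 W.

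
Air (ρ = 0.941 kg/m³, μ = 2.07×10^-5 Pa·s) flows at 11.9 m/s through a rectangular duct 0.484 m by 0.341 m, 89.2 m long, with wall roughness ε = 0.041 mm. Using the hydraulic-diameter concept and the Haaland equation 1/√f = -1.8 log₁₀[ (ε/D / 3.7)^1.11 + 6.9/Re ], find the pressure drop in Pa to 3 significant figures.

ΔP ≈ 238 Pa

Hydraulic diameter D_h = 4A/P = 4·(0.484·0.341)/(2·(0.484+0.341)) = 0.6602/1.65 = 0.4001 m.
Re = ρVD_h/μ = 0.941·11.9·0.4001/2.07e-05 = 2.164e+05.
ε/D_h = 4.1e-05/0.4001 = 0.000102; Haaland gives 1/√f = -1.8 log₁₀[8.73e-06+3.19e-05] = 7.904, so f = 0.01601.
ΔP = f(L/D_h)(ρV²/2) = 0.01601·89.2/0.4001·66.63 = 237.7 Pa.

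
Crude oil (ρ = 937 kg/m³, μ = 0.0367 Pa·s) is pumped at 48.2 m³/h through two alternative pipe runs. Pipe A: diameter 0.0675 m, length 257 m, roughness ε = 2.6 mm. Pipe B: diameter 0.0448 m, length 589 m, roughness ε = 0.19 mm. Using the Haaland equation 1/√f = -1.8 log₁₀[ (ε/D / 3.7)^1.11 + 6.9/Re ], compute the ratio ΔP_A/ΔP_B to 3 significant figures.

ΔP_A/ΔP_B ≈ 0.104

Pipe A: V = Q/A = 0.01339/0.003578 = 3.742 m/s; Re = 6448; ε/D = 0.0385; Haaland → f = 0.06787; ΔP_A = f(L/D)(ρV²/2) = 1.695e+06 Pa.
Pipe B: V = Q/A = 0.01339/0.001576 = 8.494 m/s; Re = 9715; ε/D = 0.00424; Haaland → f = 0.03666; ΔP_B = f(L/D)(ρV²/2) = 1.629e+07 Pa.
ΔP_A/ΔP_B = 1.695e+06/1.629e+07 = 0.104.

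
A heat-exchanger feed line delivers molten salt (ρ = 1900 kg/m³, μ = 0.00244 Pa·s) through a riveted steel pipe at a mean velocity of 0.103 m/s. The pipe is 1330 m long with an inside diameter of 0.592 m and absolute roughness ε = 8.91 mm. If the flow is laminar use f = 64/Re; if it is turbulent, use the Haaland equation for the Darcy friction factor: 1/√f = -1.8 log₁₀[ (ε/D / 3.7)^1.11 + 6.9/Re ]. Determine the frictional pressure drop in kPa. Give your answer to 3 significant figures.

Reynolds number Re = ρVD/μ = 1900 · 0.103 · 0.592 / 0.00244 = 4.748e+04.
Re > 4000 → turbulent. Relative roughness ε/D = 0.00891/0.592 = 0.0151. Haaland: 1/√f = -1.8 log₁₀[(0.0151/3.7)^1.11 + 6.9/4.748e+04] = -1.8 log₁₀[0.00222 + 0.000145] = 4.727, so f = 0.04475.
Darcy-Weisbach: ΔP = f(L/D)(ρV²/2) = 0.04475·(1330/0.592)·(1900·0.103²/2) = 0.04475·2247·10.08 = 1013 Pa.
ΔP = 1013 Pa = 1.01 kPa.

ΔP ≈ 1.01 kPa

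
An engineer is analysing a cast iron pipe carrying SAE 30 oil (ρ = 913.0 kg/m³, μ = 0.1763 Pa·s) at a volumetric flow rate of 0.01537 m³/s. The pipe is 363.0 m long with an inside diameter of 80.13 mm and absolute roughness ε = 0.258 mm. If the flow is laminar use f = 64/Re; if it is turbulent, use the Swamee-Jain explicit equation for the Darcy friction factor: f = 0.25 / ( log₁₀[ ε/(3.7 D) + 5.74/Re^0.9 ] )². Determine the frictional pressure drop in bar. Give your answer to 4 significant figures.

Cross-sectional area A = πD²/4 = π(0.08013)²/4 = 0.005043 m²; mean velocity V = Q/A = 0.01537/0.005043 = 3.048 m/s.
Reynolds number Re = ρVD/μ = 913 · 3.048 · 0.08013 / 0.176 = 1265.
Re < 2300 → laminar flow, so f = 64/Re = 64/1265 = 0.0506 (the turbulent correlation is not needed).
Darcy-Weisbach: ΔP = f(L/D)(ρV²/2) = 0.0506·(363/0.08013)·(913·3.048²/2) = 0.0506·4530·4241 = 9.721e+05 Pa.
ΔP = 9.721e+05 Pa = 9.721 bar.

ΔP ≈ 9.721 bar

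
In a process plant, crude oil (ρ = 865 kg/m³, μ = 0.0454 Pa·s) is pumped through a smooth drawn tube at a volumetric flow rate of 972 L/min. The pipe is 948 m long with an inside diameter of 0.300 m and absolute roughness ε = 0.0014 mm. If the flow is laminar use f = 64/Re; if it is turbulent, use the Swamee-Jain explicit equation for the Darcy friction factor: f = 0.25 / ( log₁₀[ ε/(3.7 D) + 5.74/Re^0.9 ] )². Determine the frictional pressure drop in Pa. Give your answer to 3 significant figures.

Q = 972 L/min = 972/60000 = 0.0162 m³/s.
Cross-sectional area A = πD²/4 = π(0.3)²/4 = 0.07069 m²; mean velocity V = Q/A = 0.0162/0.07069 = 0.2292 m/s.
Reynolds number Re = ρVD/μ = 865 · 0.2292 · 0.3 / 0.0454 = 1310.
Re < 2300 → laminar flow, so f = 64/Re = 64/1310 = 0.04886 (the turbulent correlation is not needed).
Darcy-Weisbach: ΔP = f(L/D)(ρV²/2) = 0.04886·(948/0.3)·(865·0.2292²/2) = 0.04886·3160·22.72 = 3507 Pa.

ΔP ≈ 3510 Pa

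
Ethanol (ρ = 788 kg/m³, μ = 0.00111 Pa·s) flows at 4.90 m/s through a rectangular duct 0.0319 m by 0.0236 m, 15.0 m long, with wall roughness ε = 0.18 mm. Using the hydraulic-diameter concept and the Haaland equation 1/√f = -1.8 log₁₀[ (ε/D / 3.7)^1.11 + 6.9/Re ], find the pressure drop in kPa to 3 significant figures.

ΔP ≈ 178 kPa

Hydraulic diameter D_h = 4A/P = 4·(0.0319·0.0236)/(2·(0.0319+0.0236)) = 0.003011/0.111 = 0.02713 m.
Re = ρVD_h/μ = 788·4.9·0.02713/0.00111 = 9.437e+04.
ε/D_h = 0.00018/0.02713 = 0.00663; Haaland gives 1/√f = -1.8 log₁₀[0.000894+7.31e-05] = 5.426, so f = 0.03397.
ΔP = f(L/D_h)(ρV²/2) = 0.03397·15/0.02713·9460 = 1.777e+05 Pa.
ΔP = 178 kPa.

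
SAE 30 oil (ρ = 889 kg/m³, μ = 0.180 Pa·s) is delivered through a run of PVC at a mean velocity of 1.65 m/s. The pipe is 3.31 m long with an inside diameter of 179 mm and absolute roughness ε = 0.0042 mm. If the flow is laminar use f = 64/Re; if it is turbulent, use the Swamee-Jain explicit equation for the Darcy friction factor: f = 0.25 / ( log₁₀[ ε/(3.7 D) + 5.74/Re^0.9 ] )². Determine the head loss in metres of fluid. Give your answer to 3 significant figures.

h_f ≈ 0.113 m

Reynolds number Re = ρVD/μ = 889 · 1.65 · 0.179 / 0.18 = 1459.
Re < 2300 → laminar flow, so f = 64/Re = 64/1459 = 0.04387 (the turbulent correlation is not needed).
Darcy-Weisbach: ΔP = f(L/D)(ρV²/2) = 0.04387·(3.31/0.179)·(889·1.65²/2) = 0.04387·18.49·1210 = 981.8 Pa.
Head loss h_f = ΔP/(ρg) = 981.8/(889·9.81) = 0.113 m.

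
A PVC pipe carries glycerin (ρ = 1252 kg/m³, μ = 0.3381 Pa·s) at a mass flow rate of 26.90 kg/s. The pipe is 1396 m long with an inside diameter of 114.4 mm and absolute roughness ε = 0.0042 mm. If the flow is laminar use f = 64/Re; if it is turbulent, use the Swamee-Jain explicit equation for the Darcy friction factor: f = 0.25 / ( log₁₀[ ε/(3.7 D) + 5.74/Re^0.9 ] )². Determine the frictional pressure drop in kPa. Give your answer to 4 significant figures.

ΔP ≈ 2412 kPa

A = πD²/4 = π(0.1144)²/4 = 0.01028 m²; mean velocity V = ṁ/(ρA) = 26.9/(1252 · 0.01028) = 2.09 m/s.
Reynolds number Re = ρVD/μ = 1252 · 2.09 · 0.1144 / 0.338 = 885.5.
Re < 2300 → laminar flow, so f = 64/Re = 64/885.5 = 0.07228 (the turbulent correlation is not needed).
Darcy-Weisbach: ΔP = f(L/D)(ρV²/2) = 0.07228·(1396/0.1144)·(1252·2.09²/2) = 0.07228·1.22e+04·2735 = 2.412e+06 Pa.
ΔP = 2.412e+06 Pa = 2412 kPa.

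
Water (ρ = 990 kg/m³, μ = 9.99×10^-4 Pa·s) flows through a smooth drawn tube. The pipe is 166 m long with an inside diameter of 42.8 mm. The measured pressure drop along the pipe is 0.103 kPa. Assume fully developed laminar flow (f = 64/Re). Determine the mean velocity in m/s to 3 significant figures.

For laminar flow, f = 64/Re with Re = ρVD/μ, so Darcy-Weisbach reduces to ΔP = 32μLV/D². Solving for V: V = ΔP·D²/(32μL) = 103·(0.0428)²/(32·0.000999·166) = 0.03556 m/s.
Check: Re = ρVD/μ = 990·0.03556·0.0428/0.000999 = 1508 < 2300, so the laminar assumption holds.

V ≈ 0.0356 m/s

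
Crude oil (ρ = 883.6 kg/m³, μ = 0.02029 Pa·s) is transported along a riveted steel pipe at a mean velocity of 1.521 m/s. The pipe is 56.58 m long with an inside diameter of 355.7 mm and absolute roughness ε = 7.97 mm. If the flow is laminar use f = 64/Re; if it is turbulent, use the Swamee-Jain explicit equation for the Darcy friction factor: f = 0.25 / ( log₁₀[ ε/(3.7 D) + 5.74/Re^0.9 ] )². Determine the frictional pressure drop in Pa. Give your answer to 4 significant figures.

Reynolds number Re = ρVD/μ = 883.6 · 1.521 · 0.3557 / 0.0203 = 2.356e+04.
Re > 4000 → turbulent. Relative roughness ε/D = 0.00797/0.3557 = 0.0224. Swamee-Jain: f = 0.25/(log₁₀[0.0224/3.7 + 5.74/2.356e+04^0.9])² = 0.25/(log₁₀[0.00606 + 0.000667])² = 0.25/(-2.172)² = 0.05297.
Darcy-Weisbach: ΔP = f(L/D)(ρV²/2) = 0.05297·(56.58/0.3557)·(883.6·1.521²/2) = 0.05297·159.1·1022 = 8612 Pa.

ΔP ≈ 8612 Pa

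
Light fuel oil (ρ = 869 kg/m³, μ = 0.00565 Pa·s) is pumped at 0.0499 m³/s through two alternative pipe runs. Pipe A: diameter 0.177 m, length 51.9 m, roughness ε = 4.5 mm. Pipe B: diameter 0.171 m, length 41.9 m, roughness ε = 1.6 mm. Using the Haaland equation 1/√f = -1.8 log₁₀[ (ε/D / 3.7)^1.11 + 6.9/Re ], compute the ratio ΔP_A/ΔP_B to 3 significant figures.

Pipe A: V = Q/A = 0.0499/0.02461 = 2.028 m/s; Re = 5.521e+04; ε/D = 0.0254; Haaland → f = 0.05415; ΔP_A = f(L/D)(ρV²/2) = 2.837e+04 Pa.
Pipe B: V = Q/A = 0.0499/0.02297 = 2.173 m/s; Re = 5.715e+04; ε/D = 0.00936; Haaland → f = 0.03815; ΔP_B = f(L/D)(ρV²/2) = 1.917e+04 Pa.
ΔP_A/ΔP_B = 2.837e+04/1.917e+04 = 1.48.

ΔP_A/ΔP_B ≈ 1.48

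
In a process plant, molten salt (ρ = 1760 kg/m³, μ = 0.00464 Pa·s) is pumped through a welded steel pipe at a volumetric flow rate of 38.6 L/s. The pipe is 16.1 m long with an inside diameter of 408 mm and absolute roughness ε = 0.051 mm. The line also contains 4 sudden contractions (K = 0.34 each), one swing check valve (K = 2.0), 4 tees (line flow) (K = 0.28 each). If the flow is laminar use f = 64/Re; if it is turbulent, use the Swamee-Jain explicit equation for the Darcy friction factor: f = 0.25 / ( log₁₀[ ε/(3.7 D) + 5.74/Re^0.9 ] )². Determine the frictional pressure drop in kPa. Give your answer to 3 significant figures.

ΔP ≈ 0.409 kPa

Q = 38.6 L/s = 38.6/1000 = 0.0386 m³/s.
Cross-sectional area A = πD²/4 = π(0.408)²/4 = 0.1307 m²; mean velocity V = Q/A = 0.0386/0.1307 = 0.2952 m/s.
Reynolds number Re = ρVD/μ = 1760 · 0.2952 · 0.408 / 0.00464 = 4.569e+04.
Re > 4000 → turbulent. Relative roughness ε/D = 5.1e-05/0.408 = 0.000125. Swamee-Jain: f = 0.25/(log₁₀[0.000125/3.7 + 5.74/4.569e+04^0.9])² = 0.25/(log₁₀[3.38e-05 + 0.000367])² = 0.25/(-3.397)² = 0.02167.
Total minor-loss coefficient ΣK = 4·0.34 + 1·2 + 4·0.28 = 4.48.
ΔP = [f·L/D + ΣK]·(ρV²/2) = [0.02167·16.1/0.408 + 4.48]·(1760·0.2952²/2) = [0.855 + 4.48]·76.71 = 409.2 Pa.
ΔP = 409.2 Pa = 0.409 kPa.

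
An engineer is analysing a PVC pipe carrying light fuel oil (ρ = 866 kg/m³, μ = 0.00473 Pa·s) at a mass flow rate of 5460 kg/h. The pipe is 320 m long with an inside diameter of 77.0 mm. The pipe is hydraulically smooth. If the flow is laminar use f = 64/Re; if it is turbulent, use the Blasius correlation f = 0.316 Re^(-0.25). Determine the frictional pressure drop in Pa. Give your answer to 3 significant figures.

ṁ = 5460 kg/h = 5460/3600 = 1.517 kg/s.
A = πD²/4 = π(0.077)²/4 = 0.004657 m²; mean velocity V = ṁ/(ρA) = 1.517/(866 · 0.004657) = 0.3761 m/s.
Reynolds number Re = ρVD/μ = 866 · 0.3761 · 0.077 / 0.00473 = 5302.
Re > 4000 → turbulent. Smooth-pipe (Blasius): f = 0.316 Re^(-0.25) = 0.316/(5302)^0.25 = 0.03703.
Darcy-Weisbach: ΔP = f(L/D)(ρV²/2) = 0.03703·(320/0.077)·(866·0.3761²/2) = 0.03703·4156·61.25 = 9426 Pa.

ΔP ≈ 9430 Pa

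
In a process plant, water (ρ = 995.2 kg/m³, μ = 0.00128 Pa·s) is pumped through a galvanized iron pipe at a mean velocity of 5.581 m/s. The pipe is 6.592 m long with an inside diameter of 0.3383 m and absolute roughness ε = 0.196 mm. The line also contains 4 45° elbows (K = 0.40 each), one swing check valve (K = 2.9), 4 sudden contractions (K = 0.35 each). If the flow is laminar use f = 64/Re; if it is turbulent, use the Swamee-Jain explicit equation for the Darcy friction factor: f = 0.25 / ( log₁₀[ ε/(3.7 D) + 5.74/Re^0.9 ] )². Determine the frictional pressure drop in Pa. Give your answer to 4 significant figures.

ΔP ≈ 96780 Pa

Reynolds number Re = ρVD/μ = 995.2 · 5.581 · 0.3383 / 0.00128 = 1.468e+06.
Re > 4000 → turbulent. Relative roughness ε/D = 0.000196/0.3383 = 0.000579. Swamee-Jain: f = 0.25/(log₁₀[0.000579/3.7 + 5.74/1.468e+06^0.9])² = 0.25/(log₁₀[0.000157 + 1.62e-05])² = 0.25/(-3.763)² = 0.01766.
Total minor-loss coefficient ΣK = 4·0.4 + 1·2.9 + 4·0.35 = 5.9.
ΔP = [f·L/D + ΣK]·(ρV²/2) = [0.01766·6.592/0.3383 + 5.9]·(995.2·5.581²/2) = [0.3441 + 5.9]·1.55e+04 = 9.678e+04 Pa.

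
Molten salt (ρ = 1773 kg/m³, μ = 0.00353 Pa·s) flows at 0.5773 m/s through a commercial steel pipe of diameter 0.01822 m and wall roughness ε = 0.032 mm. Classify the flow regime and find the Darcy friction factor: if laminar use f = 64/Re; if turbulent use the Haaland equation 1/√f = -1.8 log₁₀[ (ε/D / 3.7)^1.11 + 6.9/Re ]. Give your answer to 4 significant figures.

f ≈ 0.03879

Re = ρVD/μ = 1773·0.5773·0.01822/0.00353 = 5283.
Re > 4000 → turbulent. ε/D = 3.2e-05/0.01822 = 0.00176; Haaland: 1/√f = -1.8 log₁₀[0.000205 + 0.00131] = 5.078, so f = 0.03879.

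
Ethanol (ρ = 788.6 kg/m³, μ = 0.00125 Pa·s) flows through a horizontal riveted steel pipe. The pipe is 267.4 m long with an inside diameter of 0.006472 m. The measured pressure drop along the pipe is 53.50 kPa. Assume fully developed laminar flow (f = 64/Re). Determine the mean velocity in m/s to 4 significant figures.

V ≈ 0.2095 m/s

For laminar flow, f = 64/Re with Re = ρVD/μ, so Darcy-Weisbach reduces to ΔP = 32μLV/D². Solving for V: V = ΔP·D²/(32μL) = 5.35e+04·(0.006472)²/(32·0.00125·267.4) = 0.2095 m/s.
Check: Re = ρVD/μ = 788.6·0.2095·0.006472/0.00125 = 855.5 < 2300, so the laminar assumption holds.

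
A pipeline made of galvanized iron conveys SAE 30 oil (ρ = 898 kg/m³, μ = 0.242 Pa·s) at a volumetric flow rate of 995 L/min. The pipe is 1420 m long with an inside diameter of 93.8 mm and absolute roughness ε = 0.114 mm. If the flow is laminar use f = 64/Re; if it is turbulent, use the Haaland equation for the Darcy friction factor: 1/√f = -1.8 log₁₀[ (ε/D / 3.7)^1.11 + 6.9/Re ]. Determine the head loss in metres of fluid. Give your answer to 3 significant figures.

h_f ≈ 340 m

Q = 995 L/min = 995/60000 = 0.01658 m³/s.
Cross-sectional area A = πD²/4 = π(0.0938)²/4 = 0.00691 m²; mean velocity V = Q/A = 0.01658/0.00691 = 2.4 m/s.
Reynolds number Re = ρVD/μ = 898 · 2.4 · 0.0938 / 0.242 = 835.3.
Re < 2300 → laminar flow, so f = 64/Re = 64/835.3 = 0.07662 (the turbulent correlation is not needed).
Darcy-Weisbach: ΔP = f(L/D)(ρV²/2) = 0.07662·(1420/0.0938)·(898·2.4²/2) = 0.07662·1.514e+04·2586 = 2.999e+06 Pa.
Head loss h_f = ΔP/(ρg) = 2.999e+06/(898·9.81) = 340 m.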